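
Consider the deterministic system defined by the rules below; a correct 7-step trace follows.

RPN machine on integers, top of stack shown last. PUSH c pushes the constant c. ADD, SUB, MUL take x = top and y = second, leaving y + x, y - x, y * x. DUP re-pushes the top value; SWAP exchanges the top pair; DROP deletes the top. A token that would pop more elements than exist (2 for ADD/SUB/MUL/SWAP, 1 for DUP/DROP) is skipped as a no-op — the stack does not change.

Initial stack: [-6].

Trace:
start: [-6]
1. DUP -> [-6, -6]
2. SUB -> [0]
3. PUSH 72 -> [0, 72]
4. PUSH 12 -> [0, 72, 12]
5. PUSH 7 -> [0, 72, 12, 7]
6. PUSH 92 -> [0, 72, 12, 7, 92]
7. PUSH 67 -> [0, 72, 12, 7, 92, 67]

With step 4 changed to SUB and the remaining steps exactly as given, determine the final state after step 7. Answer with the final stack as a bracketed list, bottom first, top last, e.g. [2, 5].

(re-executing from step 4 with the substitution; state before step 4: [0, 72])
4. SUB -> [-72]
5. PUSH 7 -> [-72, 7]
6. PUSH 92 -> [-72, 7, 92]
7. PUSH 67 -> [-72, 7, 92, 67]

[-72, 7, 92, 67]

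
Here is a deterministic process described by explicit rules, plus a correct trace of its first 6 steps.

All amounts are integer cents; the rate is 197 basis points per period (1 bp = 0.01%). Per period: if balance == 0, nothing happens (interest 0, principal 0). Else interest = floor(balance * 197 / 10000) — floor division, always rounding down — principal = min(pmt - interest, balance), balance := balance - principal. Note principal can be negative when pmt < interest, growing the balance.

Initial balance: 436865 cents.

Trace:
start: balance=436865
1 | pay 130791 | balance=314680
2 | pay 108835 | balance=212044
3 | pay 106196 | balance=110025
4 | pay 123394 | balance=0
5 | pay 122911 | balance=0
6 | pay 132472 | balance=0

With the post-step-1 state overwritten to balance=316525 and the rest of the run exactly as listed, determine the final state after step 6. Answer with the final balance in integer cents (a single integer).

0

state after step 1 := balance=316525
2 | pay 108835 | balance=213925
3 | pay 106196 | balance=111943
4 | pay 123394 | balance=0
5 | pay 122911 | balance=0
6 | pay 132472 | balance=0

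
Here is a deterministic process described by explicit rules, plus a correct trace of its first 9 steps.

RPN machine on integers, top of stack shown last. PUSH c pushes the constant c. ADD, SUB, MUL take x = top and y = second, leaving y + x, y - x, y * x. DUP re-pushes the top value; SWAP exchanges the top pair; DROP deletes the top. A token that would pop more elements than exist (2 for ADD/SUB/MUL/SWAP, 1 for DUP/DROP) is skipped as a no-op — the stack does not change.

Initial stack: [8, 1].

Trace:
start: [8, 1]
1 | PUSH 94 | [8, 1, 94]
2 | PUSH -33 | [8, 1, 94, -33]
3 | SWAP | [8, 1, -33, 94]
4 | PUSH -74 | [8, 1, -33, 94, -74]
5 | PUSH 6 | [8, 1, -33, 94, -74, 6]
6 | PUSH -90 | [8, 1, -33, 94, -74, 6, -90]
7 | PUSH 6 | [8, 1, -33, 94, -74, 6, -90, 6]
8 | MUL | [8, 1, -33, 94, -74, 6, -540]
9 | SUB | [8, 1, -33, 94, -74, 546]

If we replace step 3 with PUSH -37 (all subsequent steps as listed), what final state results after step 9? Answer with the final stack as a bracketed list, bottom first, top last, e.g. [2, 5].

[8, 1, 94, -33, -37, -74, 546]

(re-executing from step 3 with the substitution; state before step 3: [8, 1, 94, -33])
3 | PUSH -37 | [8, 1, 94, -33, -37]
4 | PUSH -74 | [8, 1, 94, -33, -37, -74]
5 | PUSH 6 | [8, 1, 94, -33, -37, -74, 6]
6 | PUSH -90 | [8, 1, 94, -33, -37, -74, 6, -90]
7 | PUSH 6 | [8, 1, 94, -33, -37, -74, 6, -90, 6]
8 | MUL | [8, 1, 94, -33, -37, -74, 6, -540]
9 | SUB | [8, 1, 94, -33, -37, -74, 546]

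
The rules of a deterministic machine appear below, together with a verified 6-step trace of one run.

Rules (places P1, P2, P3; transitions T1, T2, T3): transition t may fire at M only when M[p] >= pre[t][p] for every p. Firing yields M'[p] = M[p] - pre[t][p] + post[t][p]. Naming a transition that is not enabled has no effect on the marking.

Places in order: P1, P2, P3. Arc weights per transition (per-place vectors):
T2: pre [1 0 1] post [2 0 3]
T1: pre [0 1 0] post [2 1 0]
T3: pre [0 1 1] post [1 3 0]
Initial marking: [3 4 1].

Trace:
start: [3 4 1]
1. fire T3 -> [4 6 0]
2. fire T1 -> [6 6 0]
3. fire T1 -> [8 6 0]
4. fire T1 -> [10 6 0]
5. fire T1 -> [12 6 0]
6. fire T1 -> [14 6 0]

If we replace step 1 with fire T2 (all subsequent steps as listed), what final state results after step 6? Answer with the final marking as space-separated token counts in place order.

14 4 3

(re-executing from step 1 with the substitution; state before step 1: [3 4 1])
1. fire T2 -> [4 4 3]
2. fire T1 -> [6 4 3]
3. fire T1 -> [8 4 3]
4. fire T1 -> [10 4 3]
5. fire T1 -> [12 4 3]
6. fire T1 -> [14 4 3]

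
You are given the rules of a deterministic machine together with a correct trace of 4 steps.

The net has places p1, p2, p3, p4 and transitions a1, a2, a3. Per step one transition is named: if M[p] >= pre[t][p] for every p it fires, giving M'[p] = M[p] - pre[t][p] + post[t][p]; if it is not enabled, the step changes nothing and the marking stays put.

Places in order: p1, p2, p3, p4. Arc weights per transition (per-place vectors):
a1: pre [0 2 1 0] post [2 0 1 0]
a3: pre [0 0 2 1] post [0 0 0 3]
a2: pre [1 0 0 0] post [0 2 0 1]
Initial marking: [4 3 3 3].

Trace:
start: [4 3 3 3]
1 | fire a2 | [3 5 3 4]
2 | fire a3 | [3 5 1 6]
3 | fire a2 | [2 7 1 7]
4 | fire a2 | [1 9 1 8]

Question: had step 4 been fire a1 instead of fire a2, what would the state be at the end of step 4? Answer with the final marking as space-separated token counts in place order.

4 5 1 7

(re-executing from step 4 with the substitution; state before step 4: [2 7 1 7])
4 | fire a1 | [4 5 1 7]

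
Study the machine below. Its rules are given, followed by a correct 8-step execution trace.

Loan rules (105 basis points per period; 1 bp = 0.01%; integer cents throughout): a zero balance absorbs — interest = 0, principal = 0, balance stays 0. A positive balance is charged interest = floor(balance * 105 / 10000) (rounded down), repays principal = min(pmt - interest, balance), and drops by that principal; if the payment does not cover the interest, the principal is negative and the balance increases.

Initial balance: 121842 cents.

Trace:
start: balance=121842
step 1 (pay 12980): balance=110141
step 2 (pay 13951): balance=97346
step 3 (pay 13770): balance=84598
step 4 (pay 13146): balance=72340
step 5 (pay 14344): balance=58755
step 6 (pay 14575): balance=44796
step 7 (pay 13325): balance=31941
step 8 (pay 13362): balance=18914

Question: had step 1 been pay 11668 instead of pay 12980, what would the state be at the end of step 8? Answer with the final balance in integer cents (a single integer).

(re-executing from step 1 with the substitution; state before step 1: balance=121842)
step 1 (pay 11668): balance=111453
step 2 (pay 13951): balance=98672
step 3 (pay 13770): balance=85938
step 4 (pay 13146): balance=73694
step 5 (pay 14344): balance=60123
step 6 (pay 14575): balance=46179
step 7 (pay 13325): balance=33338
step 8 (pay 13362): balance=20326

20326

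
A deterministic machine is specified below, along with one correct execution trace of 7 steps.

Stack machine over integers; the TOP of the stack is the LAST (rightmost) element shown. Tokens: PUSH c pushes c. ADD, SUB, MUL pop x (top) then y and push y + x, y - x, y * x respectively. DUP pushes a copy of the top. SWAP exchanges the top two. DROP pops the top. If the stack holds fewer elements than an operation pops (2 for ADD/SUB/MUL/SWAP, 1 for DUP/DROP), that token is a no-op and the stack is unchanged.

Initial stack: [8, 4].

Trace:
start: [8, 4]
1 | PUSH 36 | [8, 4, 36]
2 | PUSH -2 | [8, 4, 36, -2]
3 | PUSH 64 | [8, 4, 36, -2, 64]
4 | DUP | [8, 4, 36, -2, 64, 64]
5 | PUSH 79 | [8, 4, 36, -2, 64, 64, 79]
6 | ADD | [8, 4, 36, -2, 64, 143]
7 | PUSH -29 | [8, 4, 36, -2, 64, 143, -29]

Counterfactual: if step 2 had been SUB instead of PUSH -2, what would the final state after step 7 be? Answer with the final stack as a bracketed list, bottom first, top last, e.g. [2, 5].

(re-executing from step 2 with the substitution; state before step 2: [8, 4, 36])
2 | SUB | [8, -32]
3 | PUSH 64 | [8, -32, 64]
4 | DUP | [8, -32, 64, 64]
5 | PUSH 79 | [8, -32, 64, 64, 79]
6 | ADD | [8, -32, 64, 143]
7 | PUSH -29 | [8, -32, 64, 143, -29]

[8, -32, 64, 143, -29]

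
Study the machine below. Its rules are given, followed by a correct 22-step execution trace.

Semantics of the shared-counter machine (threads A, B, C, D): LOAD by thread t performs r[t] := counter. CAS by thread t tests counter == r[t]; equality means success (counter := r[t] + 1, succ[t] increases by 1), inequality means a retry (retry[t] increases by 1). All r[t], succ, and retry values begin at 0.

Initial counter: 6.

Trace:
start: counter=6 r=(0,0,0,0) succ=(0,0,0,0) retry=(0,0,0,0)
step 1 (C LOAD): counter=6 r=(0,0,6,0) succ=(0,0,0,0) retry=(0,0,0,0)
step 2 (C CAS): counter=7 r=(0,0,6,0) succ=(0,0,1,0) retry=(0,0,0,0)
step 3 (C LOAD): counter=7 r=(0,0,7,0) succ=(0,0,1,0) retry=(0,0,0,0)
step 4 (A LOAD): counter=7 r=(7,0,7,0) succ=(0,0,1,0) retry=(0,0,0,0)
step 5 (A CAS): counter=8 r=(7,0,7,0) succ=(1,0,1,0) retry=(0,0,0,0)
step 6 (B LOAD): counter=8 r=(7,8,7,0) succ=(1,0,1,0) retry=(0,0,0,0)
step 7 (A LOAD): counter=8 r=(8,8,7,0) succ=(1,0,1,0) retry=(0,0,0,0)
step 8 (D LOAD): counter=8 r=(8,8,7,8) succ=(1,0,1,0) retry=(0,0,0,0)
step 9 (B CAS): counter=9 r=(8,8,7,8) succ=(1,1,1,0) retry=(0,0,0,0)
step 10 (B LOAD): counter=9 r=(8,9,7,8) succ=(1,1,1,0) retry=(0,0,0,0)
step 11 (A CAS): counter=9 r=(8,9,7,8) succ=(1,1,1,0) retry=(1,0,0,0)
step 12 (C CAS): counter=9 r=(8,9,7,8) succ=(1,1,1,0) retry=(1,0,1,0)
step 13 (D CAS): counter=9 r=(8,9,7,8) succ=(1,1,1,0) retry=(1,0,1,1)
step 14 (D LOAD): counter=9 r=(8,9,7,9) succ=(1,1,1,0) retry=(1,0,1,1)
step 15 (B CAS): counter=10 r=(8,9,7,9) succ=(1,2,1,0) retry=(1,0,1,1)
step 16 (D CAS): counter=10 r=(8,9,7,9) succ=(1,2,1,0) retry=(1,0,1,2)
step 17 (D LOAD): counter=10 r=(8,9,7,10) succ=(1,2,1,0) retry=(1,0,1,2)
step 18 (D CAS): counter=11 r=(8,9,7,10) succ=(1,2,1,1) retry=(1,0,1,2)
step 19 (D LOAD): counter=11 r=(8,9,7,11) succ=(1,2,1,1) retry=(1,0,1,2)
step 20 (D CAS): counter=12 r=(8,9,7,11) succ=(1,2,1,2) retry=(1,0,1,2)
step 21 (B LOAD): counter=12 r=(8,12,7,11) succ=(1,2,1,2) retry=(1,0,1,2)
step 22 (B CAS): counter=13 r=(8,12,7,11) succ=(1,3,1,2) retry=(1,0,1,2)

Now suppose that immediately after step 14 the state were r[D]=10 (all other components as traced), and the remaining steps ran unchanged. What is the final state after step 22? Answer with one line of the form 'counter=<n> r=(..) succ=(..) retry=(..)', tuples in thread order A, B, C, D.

counter=14 r=(8,13,7,12) succ=(1,3,1,3) retry=(1,0,1,1)

state after step 14 := counter=9 r=(8,9,7,10) succ=(1,1,1,0) retry=(1,0,1,1)
step 15 (B CAS): counter=10 r=(8,9,7,10) succ=(1,2,1,0) retry=(1,0,1,1)
step 16 (D CAS): counter=11 r=(8,9,7,10) succ=(1,2,1,1) retry=(1,0,1,1)
step 17 (D LOAD): counter=11 r=(8,9,7,11) succ=(1,2,1,1) retry=(1,0,1,1)
step 18 (D CAS): counter=12 r=(8,9,7,11) succ=(1,2,1,2) retry=(1,0,1,1)
step 19 (D LOAD): counter=12 r=(8,9,7,12) succ=(1,2,1,2) retry=(1,0,1,1)
step 20 (D CAS): counter=13 r=(8,9,7,12) succ=(1,2,1,3) retry=(1,0,1,1)
step 21 (B LOAD): counter=13 r=(8,13,7,12) succ=(1,2,1,3) retry=(1,0,1,1)
step 22 (B CAS): counter=14 r=(8,13,7,12) succ=(1,3,1,3) retry=(1,0,1,1)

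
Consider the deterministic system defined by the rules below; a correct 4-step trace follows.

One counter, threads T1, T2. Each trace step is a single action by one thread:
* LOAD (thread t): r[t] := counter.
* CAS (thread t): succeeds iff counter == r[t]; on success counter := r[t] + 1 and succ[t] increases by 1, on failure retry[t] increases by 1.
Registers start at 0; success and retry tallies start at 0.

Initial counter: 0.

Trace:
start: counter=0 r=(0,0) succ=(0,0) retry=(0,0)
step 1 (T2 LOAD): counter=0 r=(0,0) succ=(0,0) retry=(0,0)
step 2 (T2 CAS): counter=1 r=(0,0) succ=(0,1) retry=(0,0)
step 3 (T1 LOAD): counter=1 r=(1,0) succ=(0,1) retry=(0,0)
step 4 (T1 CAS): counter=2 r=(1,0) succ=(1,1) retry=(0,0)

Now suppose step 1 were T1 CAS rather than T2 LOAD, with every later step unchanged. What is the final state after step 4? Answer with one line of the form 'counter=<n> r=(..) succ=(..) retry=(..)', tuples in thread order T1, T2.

counter=2 r=(1,0) succ=(2,0) retry=(0,1)

(re-executing from step 1 with the substitution; state before step 1: counter=0 r=(0,0) succ=(0,0) retry=(0,0))
step 1 (T1 CAS): counter=1 r=(0,0) succ=(1,0) retry=(0,0)
step 2 (T2 CAS): counter=1 r=(0,0) succ=(1,0) retry=(0,1)
step 3 (T1 LOAD): counter=1 r=(1,0) succ=(1,0) retry=(0,1)
step 4 (T1 CAS): counter=2 r=(1,0) succ=(2,0) retry=(0,1)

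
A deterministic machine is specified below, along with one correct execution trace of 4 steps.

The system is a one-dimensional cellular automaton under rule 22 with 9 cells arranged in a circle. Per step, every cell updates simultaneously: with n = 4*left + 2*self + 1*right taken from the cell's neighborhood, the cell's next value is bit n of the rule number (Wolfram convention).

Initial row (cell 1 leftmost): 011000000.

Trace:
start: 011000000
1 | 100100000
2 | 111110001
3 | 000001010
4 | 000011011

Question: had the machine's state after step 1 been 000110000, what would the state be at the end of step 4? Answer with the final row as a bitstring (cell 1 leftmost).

state after step 1 := 000110000
2 | 001001000
3 | 011111100
4 | 100000010

100000010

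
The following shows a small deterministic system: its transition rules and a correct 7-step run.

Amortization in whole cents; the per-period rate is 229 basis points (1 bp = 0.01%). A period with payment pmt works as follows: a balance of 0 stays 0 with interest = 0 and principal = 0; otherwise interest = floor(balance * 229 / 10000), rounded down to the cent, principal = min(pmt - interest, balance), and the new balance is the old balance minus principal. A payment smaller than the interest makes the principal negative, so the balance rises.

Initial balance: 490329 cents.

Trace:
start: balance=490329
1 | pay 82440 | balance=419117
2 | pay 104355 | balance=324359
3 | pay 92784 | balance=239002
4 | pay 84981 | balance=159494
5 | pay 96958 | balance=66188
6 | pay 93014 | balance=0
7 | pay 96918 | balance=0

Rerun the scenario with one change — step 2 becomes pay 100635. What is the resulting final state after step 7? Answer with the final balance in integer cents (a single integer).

0

(re-executing from step 2 with the substitution; state before step 2: balance=419117)
2 | pay 100635 | balance=328079
3 | pay 92784 | balance=242808
4 | pay 84981 | balance=163387
5 | pay 96958 | balance=70170
6 | pay 93014 | balance=0
7 | pay 96918 | balance=0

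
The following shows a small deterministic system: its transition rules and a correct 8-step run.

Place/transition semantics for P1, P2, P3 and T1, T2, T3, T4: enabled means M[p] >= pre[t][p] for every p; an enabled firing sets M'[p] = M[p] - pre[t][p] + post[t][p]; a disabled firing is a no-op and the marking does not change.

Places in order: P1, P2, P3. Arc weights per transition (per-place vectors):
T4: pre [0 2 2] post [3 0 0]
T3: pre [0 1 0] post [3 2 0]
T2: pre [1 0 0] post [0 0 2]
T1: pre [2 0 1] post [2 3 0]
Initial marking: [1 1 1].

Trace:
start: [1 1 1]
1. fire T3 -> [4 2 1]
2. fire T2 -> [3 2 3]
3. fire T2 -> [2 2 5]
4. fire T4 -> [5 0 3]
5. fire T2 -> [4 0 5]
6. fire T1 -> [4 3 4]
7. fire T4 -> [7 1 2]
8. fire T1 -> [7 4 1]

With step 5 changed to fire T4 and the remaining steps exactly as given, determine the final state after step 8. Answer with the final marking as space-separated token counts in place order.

(re-executing from step 5 with the substitution; state before step 5: [5 0 3])
5. fire T4 -> [5 0 3]
6. fire T1 -> [5 3 2]
7. fire T4 -> [8 1 0]
8. fire T1 -> [8 1 0]

8 1 0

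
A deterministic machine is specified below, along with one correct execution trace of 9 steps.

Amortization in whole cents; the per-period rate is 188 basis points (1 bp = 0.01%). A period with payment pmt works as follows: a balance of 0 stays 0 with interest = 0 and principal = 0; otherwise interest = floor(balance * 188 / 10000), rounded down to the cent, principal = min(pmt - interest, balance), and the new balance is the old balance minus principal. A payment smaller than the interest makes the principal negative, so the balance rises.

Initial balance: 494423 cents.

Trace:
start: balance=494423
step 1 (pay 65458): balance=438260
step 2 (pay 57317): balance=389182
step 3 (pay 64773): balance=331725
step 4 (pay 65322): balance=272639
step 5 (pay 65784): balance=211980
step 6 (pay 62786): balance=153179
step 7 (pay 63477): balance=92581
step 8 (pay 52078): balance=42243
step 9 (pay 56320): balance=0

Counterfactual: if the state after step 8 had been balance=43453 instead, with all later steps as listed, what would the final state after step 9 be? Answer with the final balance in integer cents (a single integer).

state after step 8 := balance=43453
step 9 (pay 56320): balance=0

0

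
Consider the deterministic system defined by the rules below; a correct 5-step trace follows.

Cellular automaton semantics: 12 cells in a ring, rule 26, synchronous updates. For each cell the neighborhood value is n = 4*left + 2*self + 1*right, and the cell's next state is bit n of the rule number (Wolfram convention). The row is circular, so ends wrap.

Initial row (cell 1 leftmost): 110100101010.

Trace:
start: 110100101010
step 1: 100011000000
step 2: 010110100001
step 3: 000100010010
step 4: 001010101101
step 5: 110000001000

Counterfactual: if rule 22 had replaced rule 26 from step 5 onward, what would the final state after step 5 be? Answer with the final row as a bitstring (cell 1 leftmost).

(re-executing step 5 under rule 22; state before step 5: 001010101101)
step 5: 111010100001

111010100001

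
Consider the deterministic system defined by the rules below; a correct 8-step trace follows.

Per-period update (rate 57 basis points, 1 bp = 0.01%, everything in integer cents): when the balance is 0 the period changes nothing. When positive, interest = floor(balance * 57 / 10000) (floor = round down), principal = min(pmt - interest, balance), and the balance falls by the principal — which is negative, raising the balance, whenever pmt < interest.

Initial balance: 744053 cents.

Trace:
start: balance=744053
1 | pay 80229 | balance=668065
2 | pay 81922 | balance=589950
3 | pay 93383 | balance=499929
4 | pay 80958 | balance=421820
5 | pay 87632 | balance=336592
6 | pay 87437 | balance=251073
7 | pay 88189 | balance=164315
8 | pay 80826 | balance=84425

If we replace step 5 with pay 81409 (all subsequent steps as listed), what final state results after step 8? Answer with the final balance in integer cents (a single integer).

(re-executing from step 5 with the substitution; state before step 5: balance=421820)
5 | pay 81409 | balance=342815
6 | pay 87437 | balance=257332
7 | pay 88189 | balance=170609
8 | pay 80826 | balance=90755

90755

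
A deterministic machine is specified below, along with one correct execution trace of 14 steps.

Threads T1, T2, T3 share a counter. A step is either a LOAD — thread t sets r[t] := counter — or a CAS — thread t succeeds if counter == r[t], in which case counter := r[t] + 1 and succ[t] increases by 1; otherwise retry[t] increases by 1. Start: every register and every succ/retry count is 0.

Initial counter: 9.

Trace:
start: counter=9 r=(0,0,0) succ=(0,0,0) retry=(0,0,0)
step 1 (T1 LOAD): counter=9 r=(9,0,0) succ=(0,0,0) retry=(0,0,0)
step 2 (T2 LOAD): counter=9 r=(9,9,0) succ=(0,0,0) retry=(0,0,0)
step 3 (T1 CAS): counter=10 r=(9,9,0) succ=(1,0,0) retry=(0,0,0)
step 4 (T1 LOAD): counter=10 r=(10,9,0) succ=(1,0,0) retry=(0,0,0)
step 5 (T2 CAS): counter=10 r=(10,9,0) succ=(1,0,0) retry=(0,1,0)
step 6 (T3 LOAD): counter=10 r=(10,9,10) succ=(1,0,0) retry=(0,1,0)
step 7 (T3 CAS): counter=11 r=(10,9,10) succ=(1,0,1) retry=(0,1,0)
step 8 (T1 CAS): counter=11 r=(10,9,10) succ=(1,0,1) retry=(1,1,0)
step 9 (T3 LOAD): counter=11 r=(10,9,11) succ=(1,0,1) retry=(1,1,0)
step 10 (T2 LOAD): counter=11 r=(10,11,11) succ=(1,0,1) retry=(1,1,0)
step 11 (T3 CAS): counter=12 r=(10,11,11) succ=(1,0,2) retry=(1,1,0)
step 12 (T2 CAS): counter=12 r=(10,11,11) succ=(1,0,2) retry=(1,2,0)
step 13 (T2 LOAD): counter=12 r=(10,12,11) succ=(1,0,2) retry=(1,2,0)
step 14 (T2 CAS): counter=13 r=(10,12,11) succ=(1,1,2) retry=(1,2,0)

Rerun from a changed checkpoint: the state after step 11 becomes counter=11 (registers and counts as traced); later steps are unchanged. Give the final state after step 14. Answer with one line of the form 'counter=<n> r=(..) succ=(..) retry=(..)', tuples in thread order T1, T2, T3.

state after step 11 := counter=11 r=(10,11,11) succ=(1,0,2) retry=(1,1,0)
step 12 (T2 CAS): counter=12 r=(10,11,11) succ=(1,1,2) retry=(1,1,0)
step 13 (T2 LOAD): counter=12 r=(10,12,11) succ=(1,1,2) retry=(1,1,0)
step 14 (T2 CAS): counter=13 r=(10,12,11) succ=(1,2,2) retry=(1,1,0)

counter=13 r=(10,12,11) succ=(1,2,2) retry=(1,1,0)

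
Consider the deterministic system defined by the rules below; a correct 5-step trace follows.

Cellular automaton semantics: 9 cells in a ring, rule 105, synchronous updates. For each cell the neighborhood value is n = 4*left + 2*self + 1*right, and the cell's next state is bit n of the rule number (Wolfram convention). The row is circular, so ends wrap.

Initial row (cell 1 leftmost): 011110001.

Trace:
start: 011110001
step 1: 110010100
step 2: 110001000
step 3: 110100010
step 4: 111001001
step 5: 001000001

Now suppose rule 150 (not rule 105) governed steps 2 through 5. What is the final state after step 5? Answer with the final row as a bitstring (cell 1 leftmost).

(re-executing steps 2..5 under rule 150; state before step 2: 110010100)
step 2: 001110111
step 3: 110100010
step 4: 000110110
step 5: 001000001

001000001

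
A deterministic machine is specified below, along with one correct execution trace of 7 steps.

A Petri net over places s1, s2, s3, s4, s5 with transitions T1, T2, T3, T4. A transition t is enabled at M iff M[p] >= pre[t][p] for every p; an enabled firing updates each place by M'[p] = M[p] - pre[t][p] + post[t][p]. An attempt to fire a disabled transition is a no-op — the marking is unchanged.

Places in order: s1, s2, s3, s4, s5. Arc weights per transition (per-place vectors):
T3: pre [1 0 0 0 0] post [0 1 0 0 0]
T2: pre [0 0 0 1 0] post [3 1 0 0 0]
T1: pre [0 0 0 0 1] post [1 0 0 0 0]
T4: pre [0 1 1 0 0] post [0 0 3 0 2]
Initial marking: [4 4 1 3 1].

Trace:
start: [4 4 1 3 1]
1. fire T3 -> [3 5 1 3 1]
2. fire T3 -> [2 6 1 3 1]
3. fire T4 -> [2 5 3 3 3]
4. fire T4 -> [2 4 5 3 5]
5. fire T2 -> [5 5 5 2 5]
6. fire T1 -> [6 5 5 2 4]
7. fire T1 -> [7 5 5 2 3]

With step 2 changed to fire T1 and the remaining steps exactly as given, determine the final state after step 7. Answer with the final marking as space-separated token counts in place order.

9 4 5 2 2

(re-executing from step 2 with the substitution; state before step 2: [3 5 1 3 1])
2. fire T1 -> [4 5 1 3 0]
3. fire T4 -> [4 4 3 3 2]
4. fire T4 -> [4 3 5 3 4]
5. fire T2 -> [7 4 5 2 4]
6. fire T1 -> [8 4 5 2 3]
7. fire T1 -> [9 4 5 2 2]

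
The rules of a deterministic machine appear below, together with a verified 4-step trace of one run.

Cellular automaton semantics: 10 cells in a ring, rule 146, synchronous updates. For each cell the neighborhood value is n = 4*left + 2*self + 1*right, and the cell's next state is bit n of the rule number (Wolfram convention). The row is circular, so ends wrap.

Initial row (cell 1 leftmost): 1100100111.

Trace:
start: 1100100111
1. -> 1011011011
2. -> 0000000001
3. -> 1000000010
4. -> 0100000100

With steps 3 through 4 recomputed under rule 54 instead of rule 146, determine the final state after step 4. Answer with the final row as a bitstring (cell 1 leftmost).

(re-executing steps 3..4 under rule 54; state before step 3: 0000000001)
3. -> 1000000011
4. -> 0100000100

0100000100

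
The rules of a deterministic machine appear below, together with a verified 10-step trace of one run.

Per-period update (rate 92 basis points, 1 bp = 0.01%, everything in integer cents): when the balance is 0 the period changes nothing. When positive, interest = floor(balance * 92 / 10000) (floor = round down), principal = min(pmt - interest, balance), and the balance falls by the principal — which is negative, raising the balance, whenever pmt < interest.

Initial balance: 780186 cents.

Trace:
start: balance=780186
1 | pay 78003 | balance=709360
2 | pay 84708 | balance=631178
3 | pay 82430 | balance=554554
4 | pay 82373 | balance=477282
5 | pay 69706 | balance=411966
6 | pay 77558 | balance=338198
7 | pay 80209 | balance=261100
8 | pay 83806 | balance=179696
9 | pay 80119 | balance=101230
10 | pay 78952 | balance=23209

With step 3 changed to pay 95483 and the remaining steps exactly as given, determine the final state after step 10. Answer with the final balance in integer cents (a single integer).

(re-executing from step 3 with the substitution; state before step 3: balance=631178)
3 | pay 95483 | balance=541501
4 | pay 82373 | balance=464109
5 | pay 69706 | balance=398672
6 | pay 77558 | balance=324781
7 | pay 80209 | balance=247559
8 | pay 83806 | balance=166030
9 | pay 80119 | balance=87438
10 | pay 78952 | balance=9290

9290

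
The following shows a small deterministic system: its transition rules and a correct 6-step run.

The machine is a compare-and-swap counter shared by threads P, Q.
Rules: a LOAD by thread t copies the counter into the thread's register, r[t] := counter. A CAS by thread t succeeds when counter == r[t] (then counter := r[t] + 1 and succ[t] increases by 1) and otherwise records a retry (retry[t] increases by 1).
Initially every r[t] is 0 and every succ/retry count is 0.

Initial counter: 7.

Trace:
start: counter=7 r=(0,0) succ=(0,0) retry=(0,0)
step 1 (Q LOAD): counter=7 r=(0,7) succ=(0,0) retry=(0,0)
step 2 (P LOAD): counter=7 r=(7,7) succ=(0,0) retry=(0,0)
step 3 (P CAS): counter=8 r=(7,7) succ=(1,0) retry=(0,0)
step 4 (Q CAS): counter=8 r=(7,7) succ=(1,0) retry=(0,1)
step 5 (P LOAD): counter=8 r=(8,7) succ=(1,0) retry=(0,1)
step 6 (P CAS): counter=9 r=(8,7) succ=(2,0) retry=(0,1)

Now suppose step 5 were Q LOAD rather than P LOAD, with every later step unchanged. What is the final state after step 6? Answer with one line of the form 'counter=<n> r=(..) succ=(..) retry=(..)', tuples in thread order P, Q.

(re-executing from step 5 with the substitution; state before step 5: counter=8 r=(7,7) succ=(1,0) retry=(0,1))
step 5 (Q LOAD): counter=8 r=(7,8) succ=(1,0) retry=(0,1)
step 6 (P CAS): counter=8 r=(7,8) succ=(1,0) retry=(1,1)

counter=8 r=(7,8) succ=(1,0) retry=(1,1)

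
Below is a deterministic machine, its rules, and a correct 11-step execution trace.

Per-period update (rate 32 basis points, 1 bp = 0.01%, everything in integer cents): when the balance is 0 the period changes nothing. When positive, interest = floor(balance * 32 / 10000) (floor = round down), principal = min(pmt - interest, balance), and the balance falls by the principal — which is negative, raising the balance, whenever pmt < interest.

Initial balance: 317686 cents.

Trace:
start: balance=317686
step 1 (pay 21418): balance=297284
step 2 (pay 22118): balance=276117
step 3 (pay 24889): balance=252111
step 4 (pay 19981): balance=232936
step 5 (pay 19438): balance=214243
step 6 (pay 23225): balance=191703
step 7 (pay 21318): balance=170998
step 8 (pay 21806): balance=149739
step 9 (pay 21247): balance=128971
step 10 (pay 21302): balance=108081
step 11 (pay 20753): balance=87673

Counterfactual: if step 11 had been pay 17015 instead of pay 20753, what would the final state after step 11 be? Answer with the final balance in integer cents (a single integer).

91411

(re-executing from step 11 with the substitution; state before step 11: balance=108081)
step 11 (pay 17015): balance=91411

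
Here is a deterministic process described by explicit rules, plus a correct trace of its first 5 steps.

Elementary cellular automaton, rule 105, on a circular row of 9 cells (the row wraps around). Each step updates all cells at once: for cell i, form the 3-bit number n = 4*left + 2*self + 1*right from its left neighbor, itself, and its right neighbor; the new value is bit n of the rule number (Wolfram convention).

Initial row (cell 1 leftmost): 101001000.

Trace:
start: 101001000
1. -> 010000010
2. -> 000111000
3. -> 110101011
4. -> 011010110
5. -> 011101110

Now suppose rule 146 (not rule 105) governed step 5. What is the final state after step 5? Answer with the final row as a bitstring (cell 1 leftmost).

100000001

(re-executing step 5 under rule 146; state before step 5: 011010110)
5. -> 100000001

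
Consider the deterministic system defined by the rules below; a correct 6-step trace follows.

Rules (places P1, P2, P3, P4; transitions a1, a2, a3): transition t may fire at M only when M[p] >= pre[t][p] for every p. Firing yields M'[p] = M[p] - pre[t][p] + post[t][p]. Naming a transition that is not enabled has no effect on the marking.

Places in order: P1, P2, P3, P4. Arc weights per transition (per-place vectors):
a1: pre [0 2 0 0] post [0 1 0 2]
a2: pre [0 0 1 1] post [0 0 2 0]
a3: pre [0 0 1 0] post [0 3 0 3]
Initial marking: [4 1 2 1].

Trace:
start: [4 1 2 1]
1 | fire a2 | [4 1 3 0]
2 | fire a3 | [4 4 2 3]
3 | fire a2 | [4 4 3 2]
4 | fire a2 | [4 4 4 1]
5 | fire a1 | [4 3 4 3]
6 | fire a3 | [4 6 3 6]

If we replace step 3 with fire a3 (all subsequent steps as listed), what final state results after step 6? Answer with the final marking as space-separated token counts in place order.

(re-executing from step 3 with the substitution; state before step 3: [4 4 2 3])
3 | fire a3 | [4 7 1 6]
4 | fire a2 | [4 7 2 5]
5 | fire a1 | [4 6 2 7]
6 | fire a3 | [4 9 1 10]

4 9 1 10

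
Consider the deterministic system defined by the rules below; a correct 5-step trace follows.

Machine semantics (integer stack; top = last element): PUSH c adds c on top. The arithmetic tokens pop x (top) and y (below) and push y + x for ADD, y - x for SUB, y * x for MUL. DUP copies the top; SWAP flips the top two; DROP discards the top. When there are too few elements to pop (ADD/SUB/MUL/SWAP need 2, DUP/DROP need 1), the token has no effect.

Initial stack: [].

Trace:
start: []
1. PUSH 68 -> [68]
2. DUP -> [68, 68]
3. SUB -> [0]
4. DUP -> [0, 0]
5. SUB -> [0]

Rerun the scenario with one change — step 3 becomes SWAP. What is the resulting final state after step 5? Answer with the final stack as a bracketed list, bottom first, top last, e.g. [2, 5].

[68, 0]

(re-executing from step 3 with the substitution; state before step 3: [68, 68])
3. SWAP -> [68, 68]
4. DUP -> [68, 68, 68]
5. SUB -> [68, 0]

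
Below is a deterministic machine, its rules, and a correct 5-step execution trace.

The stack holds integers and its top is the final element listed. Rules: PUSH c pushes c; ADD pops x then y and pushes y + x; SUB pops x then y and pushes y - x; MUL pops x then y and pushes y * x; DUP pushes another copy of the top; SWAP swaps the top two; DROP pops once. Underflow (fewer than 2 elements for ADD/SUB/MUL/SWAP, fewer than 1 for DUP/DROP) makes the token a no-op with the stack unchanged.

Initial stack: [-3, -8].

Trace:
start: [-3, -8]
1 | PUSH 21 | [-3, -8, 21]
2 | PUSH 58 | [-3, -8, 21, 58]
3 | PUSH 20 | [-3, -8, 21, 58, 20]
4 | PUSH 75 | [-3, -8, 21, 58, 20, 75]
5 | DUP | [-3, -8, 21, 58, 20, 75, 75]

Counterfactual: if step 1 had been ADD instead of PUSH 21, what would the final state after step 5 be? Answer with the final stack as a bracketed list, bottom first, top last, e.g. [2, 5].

[-11, 58, 20, 75, 75]

(re-executing from step 1 with the substitution; state before step 1: [-3, -8])
1 | ADD | [-11]
2 | PUSH 58 | [-11, 58]
3 | PUSH 20 | [-11, 58, 20]
4 | PUSH 75 | [-11, 58, 20, 75]
5 | DUP | [-11, 58, 20, 75, 75]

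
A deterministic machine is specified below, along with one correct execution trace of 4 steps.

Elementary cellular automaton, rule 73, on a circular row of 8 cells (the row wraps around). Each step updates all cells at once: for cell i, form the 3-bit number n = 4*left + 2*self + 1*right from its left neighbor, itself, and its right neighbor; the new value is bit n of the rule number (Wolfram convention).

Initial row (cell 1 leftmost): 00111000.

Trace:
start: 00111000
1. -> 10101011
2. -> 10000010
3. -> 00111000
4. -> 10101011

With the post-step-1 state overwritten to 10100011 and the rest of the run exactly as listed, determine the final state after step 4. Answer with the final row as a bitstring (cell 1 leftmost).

state after step 1 := 10100011
2. -> 10001010
3. -> 00100000
4. -> 10001111

10001111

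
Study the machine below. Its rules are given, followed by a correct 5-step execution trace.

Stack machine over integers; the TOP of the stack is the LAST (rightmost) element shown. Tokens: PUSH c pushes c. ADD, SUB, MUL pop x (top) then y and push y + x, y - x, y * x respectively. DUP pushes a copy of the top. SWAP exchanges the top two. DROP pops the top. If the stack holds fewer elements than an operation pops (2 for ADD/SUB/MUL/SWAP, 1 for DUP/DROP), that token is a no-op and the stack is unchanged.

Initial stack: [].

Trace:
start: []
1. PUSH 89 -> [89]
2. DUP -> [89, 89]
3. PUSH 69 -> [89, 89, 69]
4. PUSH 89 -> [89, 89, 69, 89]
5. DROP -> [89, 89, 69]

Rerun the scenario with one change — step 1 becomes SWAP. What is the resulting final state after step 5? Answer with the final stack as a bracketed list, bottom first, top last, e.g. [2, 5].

[69]

(re-executing from step 1 with the substitution; state before step 1: [])
1. SWAP -> []
2. DUP -> []
3. PUSH 69 -> [69]
4. PUSH 89 -> [69, 89]
5. DROP -> [69]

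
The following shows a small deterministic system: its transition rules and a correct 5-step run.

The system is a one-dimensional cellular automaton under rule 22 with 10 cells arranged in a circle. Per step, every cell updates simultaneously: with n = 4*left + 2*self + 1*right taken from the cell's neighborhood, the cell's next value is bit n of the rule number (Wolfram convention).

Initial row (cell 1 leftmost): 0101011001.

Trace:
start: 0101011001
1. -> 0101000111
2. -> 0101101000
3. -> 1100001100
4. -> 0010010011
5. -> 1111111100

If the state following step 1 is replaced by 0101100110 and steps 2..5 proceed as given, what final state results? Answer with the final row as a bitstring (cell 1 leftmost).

0000000111

state after step 1 := 0101100110
2. -> 1100011001
3. -> 0010100110
4. -> 0110111001
5. -> 0000000111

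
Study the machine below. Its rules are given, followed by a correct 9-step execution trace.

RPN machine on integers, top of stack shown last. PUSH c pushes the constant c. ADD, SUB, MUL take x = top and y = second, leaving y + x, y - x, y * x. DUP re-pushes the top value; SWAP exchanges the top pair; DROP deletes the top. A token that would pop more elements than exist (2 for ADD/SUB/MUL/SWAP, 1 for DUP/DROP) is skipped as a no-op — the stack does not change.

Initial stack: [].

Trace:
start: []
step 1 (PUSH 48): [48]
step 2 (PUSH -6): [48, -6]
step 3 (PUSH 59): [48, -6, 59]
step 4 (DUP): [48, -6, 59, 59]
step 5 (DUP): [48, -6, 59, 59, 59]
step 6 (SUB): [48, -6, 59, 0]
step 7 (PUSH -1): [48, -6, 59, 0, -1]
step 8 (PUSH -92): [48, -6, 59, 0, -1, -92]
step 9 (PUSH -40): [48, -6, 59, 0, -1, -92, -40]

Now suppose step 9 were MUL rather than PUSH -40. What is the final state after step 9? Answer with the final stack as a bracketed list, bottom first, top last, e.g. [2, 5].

(re-executing from step 9 with the substitution; state before step 9: [48, -6, 59, 0, -1, -92])
step 9 (MUL): [48, -6, 59, 0, 92]

[48, -6, 59, 0, 92]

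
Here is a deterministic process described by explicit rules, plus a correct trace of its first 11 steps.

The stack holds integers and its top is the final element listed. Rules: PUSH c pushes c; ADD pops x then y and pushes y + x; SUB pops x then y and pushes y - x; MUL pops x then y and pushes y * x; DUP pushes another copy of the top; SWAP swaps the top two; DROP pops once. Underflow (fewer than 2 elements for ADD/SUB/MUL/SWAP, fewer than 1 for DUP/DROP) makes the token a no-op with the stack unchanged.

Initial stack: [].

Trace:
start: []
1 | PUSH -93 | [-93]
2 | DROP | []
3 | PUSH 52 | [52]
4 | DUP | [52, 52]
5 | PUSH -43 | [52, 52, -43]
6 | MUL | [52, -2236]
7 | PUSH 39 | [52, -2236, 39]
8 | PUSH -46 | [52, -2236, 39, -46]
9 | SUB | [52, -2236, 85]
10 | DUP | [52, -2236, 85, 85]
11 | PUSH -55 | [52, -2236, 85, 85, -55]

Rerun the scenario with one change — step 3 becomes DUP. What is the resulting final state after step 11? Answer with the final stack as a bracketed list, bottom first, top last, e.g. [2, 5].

(re-executing from step 3 with the substitution; state before step 3: [])
3 | DUP | []
4 | DUP | []
5 | PUSH -43 | [-43]
6 | MUL | [-43]
7 | PUSH 39 | [-43, 39]
8 | PUSH -46 | [-43, 39, -46]
9 | SUB | [-43, 85]
10 | DUP | [-43, 85, 85]
11 | PUSH -55 | [-43, 85, 85, -55]

[-43, 85, 85, -55]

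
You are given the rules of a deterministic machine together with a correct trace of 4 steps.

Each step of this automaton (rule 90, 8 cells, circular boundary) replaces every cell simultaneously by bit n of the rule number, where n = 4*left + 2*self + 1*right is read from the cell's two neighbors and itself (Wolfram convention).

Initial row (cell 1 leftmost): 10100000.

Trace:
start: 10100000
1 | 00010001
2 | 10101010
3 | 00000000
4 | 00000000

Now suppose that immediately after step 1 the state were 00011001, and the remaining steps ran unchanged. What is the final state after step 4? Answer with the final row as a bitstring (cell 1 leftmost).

state after step 1 := 00011001
2 | 10111110
3 | 00100010
4 | 01010101

01010101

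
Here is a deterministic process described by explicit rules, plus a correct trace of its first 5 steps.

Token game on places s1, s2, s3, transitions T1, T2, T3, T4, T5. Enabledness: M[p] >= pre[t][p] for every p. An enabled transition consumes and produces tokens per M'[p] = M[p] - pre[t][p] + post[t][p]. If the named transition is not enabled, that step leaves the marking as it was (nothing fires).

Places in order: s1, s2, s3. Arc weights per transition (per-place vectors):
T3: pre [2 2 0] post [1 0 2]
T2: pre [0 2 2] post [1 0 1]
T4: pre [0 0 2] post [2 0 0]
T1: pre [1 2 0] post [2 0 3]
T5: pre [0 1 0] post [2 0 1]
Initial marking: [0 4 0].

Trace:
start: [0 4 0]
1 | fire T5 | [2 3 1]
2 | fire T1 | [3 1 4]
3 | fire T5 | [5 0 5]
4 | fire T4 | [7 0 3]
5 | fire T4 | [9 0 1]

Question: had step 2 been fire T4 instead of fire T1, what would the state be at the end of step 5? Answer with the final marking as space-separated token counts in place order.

(re-executing from step 2 with the substitution; state before step 2: [2 3 1])
2 | fire T4 | [2 3 1]
3 | fire T5 | [4 2 2]
4 | fire T4 | [6 2 0]
5 | fire T4 | [6 2 0]

6 2 0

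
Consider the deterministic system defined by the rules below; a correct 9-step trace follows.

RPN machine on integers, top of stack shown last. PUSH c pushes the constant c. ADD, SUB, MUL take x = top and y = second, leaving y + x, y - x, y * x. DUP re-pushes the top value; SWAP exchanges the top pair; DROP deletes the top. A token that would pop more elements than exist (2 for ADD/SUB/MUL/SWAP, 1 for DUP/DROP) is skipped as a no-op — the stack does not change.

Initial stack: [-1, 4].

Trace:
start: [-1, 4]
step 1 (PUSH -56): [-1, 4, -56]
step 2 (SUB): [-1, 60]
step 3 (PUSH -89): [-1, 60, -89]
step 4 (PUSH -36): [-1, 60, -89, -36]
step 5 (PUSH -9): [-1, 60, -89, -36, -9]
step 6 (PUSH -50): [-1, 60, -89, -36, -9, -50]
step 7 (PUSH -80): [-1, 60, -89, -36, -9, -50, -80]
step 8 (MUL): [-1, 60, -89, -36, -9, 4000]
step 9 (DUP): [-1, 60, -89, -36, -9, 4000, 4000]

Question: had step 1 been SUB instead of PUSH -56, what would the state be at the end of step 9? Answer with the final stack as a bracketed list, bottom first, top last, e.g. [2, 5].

(re-executing from step 1 with the substitution; state before step 1: [-1, 4])
step 1 (SUB): [-5]
step 2 (SUB): [-5]
step 3 (PUSH -89): [-5, -89]
step 4 (PUSH -36): [-5, -89, -36]
step 5 (PUSH -9): [-5, -89, -36, -9]
step 6 (PUSH -50): [-5, -89, -36, -9, -50]
step 7 (PUSH -80): [-5, -89, -36, -9, -50, -80]
step 8 (MUL): [-5, -89, -36, -9, 4000]
step 9 (DUP): [-5, -89, -36, -9, 4000, 4000]

[-5, -89, -36, -9, 4000, 4000]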